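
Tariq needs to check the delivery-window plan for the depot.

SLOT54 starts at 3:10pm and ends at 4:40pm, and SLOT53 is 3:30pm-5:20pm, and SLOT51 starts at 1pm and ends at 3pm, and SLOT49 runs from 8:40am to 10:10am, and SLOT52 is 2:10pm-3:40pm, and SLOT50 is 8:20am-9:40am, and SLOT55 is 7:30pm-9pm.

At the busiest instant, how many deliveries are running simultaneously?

3

Sort all start/end points and keep a running count:
8:20am start SLOT50 → 1
8:40am start SLOT49 → 2
9:40am end SLOT50 → 1
10:10am end SLOT49 → 0
1pm start SLOT51 → 1
2:10pm start SLOT52 → 2
3pm end SLOT51 → 1
3:10pm start SLOT54 → 2
3:30pm start SLOT53 → 3
3:40pm end SLOT52 → 2
4:40pm end SLOT54 → 1
5:20pm end SLOT53 → 0
7:30pm start SLOT55 → 1
9pm end SLOT55 → 0
Peak is 3, at 3:30pm (SLOT52, SLOT53, SLOT54).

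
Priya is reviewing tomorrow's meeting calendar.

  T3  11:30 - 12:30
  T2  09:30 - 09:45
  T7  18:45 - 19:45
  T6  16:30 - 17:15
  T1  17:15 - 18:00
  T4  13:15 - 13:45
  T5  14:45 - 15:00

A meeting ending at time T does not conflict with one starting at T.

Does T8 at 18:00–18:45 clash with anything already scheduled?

No — it doesn't clash with anything

T2: ends 09:45 at or before T8 starts 18:00 → clear.
T3: ends 12:30 at or before T8 starts 18:00 → clear.
T4: ends 13:45 at or before T8 starts 18:00 → clear.
T5: ends 15:00 at or before T8 starts 18:00 → clear.
T6: ends 17:15 at or before T8 starts 18:00 → clear.
T1: ends 18:00 at or before T8 starts 18:00 → clear.
T7: starts 18:45 at or after T8 ends 18:45 → clear.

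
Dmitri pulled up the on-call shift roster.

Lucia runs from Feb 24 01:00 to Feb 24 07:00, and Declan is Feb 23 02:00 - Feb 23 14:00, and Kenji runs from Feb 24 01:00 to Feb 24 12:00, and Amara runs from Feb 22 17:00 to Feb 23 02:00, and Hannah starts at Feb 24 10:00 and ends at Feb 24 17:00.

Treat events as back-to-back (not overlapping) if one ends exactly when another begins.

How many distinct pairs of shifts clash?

Sorted by start: Amara, Declan, Kenji, Lucia, Hannah.
Declan starts exactly when Amara ends (back-to-back, no overlap) — done with Amara.
Kenji starts after Declan ends — done with Declan.
Lucia starts before Kenji ends → Kenji and Lucia overlap.
Hannah starts before Kenji ends → Kenji and Hannah overlap.
Hannah starts after Lucia ends.
Overlapping pairs: Hannah & Kenji, Kenji & Lucia — 2 in total.

2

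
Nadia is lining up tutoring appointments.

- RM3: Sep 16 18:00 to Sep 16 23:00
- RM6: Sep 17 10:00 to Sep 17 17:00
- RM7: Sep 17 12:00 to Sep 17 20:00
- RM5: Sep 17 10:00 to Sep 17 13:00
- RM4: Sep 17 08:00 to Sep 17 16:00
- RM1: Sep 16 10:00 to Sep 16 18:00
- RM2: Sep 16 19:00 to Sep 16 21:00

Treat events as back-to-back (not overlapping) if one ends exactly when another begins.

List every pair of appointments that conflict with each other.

RM2 & RM3, RM4 & RM5, RM4 & RM6, RM4 & RM7, RM5 & RM6, RM5 & RM7, RM6 & RM7

Sorted by start: RM1, RM3, RM2, RM4, RM5, RM6, RM7.
RM3 starts exactly when RM1 ends (back-to-back, no overlap); RM1 is clear from here.
RM2 starts before RM3 ends → RM3 and RM2 overlap.
RM4 starts after RM3 ends; RM3 is clear from here.
RM4 starts after RM2 ends; RM2 is clear from here.
RM5 starts before RM4 ends → RM4 and RM5 overlap.
RM6 starts before RM4 ends → RM4 and RM6 overlap.
RM7 starts before RM4 ends → RM4 and RM7 overlap.
RM6 starts before RM5 ends → RM5 and RM6 overlap.
RM7 starts before RM5 ends → RM5 and RM7 overlap.
RM7 starts before RM6 ends → RM6 and RM7 overlap.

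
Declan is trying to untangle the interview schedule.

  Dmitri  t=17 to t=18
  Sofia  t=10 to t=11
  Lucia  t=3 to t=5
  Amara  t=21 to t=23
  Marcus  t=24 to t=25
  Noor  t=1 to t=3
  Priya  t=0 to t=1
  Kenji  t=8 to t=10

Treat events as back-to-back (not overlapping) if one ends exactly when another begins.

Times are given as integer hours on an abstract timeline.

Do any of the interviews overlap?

No

Check each pair: they overlap iff neither finishes before the other starts.
Sorted by start: Priya, Noor, Lucia, Kenji, Sofia, Dmitri, Amara, Marcus.
Noor starts exactly when Priya ends (back-to-back, no overlap), so nothing later overlaps Priya either.
Lucia starts exactly when Noor ends (back-to-back, no overlap), so nothing later overlaps Noor either.
Kenji starts after Lucia ends, so nothing later overlaps Lucia either.
Sofia starts exactly when Kenji ends (back-to-back, no overlap), so nothing later overlaps Kenji either.
Dmitri starts after Sofia ends, so nothing later overlaps Sofia either.
Amara starts after Dmitri ends, so nothing later overlaps Dmitri either.
Marcus starts after Amara ends.
Every pair is clear; the schedule has no overlaps.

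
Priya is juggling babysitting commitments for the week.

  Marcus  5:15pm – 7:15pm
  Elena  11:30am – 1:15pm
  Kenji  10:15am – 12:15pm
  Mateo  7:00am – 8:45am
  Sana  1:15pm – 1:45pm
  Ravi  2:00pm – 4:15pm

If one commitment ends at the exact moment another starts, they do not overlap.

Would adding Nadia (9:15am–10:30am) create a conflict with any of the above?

Yes — it overlaps Kenji

Mateo: ends 8:45am at or before Nadia starts 9:15am → clear.
Kenji: starts 10:15am before Nadia ends 10:30am, and ends 12:15pm after Nadia starts 9:15am → overlap.
Elena: starts 11:30am at or after Nadia ends 10:30am → clear.
Sana: starts 1:15pm at or after Nadia ends 10:30am → clear.
Ravi: starts 2:00pm at or after Nadia ends 10:30am → clear.
Marcus: starts 5:15pm at or after Nadia ends 10:30am → clear.
Nadia overlaps Kenji.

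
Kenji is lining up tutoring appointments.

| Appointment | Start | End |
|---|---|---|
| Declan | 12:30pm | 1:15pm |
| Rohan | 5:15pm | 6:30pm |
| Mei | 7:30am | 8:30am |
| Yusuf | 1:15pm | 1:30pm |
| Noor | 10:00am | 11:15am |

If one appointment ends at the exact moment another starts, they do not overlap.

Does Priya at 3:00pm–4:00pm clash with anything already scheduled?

No — it doesn't clash with anything

Mei: ends 8:30am at or before Priya starts 3:00pm → clear.
Noor: ends 11:15am at or before Priya starts 3:00pm → clear.
Declan: ends 1:15pm at or before Priya starts 3:00pm → clear.
Yusuf: ends 1:30pm at or before Priya starts 3:00pm → clear.
Rohan: starts 5:15pm at or after Priya ends 4:00pm → clear.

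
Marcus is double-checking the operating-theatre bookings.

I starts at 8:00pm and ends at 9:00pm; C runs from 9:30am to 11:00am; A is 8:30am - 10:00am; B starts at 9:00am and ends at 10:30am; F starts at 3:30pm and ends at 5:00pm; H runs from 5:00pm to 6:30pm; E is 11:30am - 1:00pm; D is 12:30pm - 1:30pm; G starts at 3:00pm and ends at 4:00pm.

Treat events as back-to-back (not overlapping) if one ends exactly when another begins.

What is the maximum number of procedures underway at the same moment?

3

Sweep the timeline, counting +1 at each start and −1 at each end (ends before starts at a tie):
8:30am start A → 1
9:00am start B → 2
9:30am start C → 3
10:00am end A → 2
10:30am end B → 1
11:00am end C → 0
11:30am start E → 1
12:30pm start D → 2
1:00pm end E → 1
1:30pm end D → 0
3:00pm start G → 1
3:30pm start F → 2
4:00pm end G → 1
5:00pm end F → 0
5:00pm start H → 1
6:30pm end H → 0
8:00pm start I → 1
9:00pm end I → 0
Peak is 3, at 9:30am (A, B, C).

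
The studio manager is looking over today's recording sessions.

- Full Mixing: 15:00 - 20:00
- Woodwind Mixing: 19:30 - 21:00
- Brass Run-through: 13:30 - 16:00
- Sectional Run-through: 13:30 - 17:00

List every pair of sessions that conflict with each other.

Brass Run-through & Full Mixing, Brass Run-through & Sectional Run-through, Full Mixing & Sectional Run-through, Full Mixing & Woodwind Mixing

Sorted by start: Sectional Run-through, Brass Run-through, Full Mixing, Woodwind Mixing.
Brass Run-through starts before Sectional Run-through ends → Sectional Run-through and Brass Run-through overlap.
Full Mixing starts before Sectional Run-through ends → Sectional Run-through and Full Mixing overlap.
Woodwind Mixing starts after Sectional Run-through ends.
Full Mixing starts before Brass Run-through ends → Brass Run-through and Full Mixing overlap.
Woodwind Mixing starts after Brass Run-through ends.
Woodwind Mixing starts before Full Mixing ends → Full Mixing and Woodwind Mixing overlap.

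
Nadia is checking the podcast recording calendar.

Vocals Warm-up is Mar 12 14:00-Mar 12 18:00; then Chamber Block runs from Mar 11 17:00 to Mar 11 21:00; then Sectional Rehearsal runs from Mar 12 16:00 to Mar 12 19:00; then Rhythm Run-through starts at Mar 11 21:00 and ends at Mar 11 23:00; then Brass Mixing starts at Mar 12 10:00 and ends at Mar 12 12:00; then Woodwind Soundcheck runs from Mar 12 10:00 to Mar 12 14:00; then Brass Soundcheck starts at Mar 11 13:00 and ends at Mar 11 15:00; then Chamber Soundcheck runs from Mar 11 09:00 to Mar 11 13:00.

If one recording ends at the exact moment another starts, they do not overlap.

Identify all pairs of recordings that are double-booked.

Brass Mixing & Woodwind Soundcheck, Sectional Rehearsal & Vocals Warm-up

Sorted by start: Chamber Soundcheck, Brass Soundcheck, Chamber Block, Rhythm Run-through, Woodwind Soundcheck, Brass Mixing, Vocals Warm-up, Sectional Rehearsal.
Brass Soundcheck starts exactly when Chamber Soundcheck ends (back-to-back, no overlap), so nothing later overlaps Chamber Soundcheck either.
Chamber Block starts after Brass Soundcheck ends, so nothing later overlaps Brass Soundcheck either.
Rhythm Run-through starts exactly when Chamber Block ends (back-to-back, no overlap), so nothing later overlaps Chamber Block either.
Woodwind Soundcheck starts after Rhythm Run-through ends, so nothing later overlaps Rhythm Run-through either.
Brass Mixing starts before Woodwind Soundcheck ends → Woodwind Soundcheck and Brass Mixing overlap.
Vocals Warm-up starts exactly when Woodwind Soundcheck ends (back-to-back, no overlap), so nothing later overlaps Woodwind Soundcheck either.
Vocals Warm-up starts after Brass Mixing ends, so nothing later overlaps Brass Mixing either.
Sectional Rehearsal starts before Vocals Warm-up ends → Vocals Warm-up and Sectional Rehearsal overlap.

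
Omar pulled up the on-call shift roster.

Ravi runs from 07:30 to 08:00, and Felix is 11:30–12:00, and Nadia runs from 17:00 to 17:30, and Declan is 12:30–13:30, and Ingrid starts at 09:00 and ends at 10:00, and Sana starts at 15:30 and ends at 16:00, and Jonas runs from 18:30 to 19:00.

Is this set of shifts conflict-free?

Yes

Check each pair: they overlap iff neither finishes before the other starts.
Sorted by start: Ravi, Ingrid, Felix, Declan, Sana, Nadia, Jonas.
Ingrid starts after Ravi ends, so Ravi has no further overlaps.
Felix starts after Ingrid ends, so Ingrid has no further overlaps.
Declan starts after Felix ends, so Felix has no further overlaps.
Sana starts after Declan ends, so Declan has no further overlaps.
Nadia starts after Sana ends, so Sana has no further overlaps.
Jonas starts after Nadia ends.
Every pair is clear; the schedule has no overlaps.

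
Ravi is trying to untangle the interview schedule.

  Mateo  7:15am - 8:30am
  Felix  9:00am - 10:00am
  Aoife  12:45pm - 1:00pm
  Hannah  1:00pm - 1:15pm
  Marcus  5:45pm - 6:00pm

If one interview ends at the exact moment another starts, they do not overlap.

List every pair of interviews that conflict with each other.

Check each pair: they overlap iff neither finishes before the other starts.
Sorted by start: Mateo, Felix, Aoife, Hannah, Marcus.
Felix starts after Mateo ends, so nothing later overlaps Mateo either.
Aoife starts after Felix ends, so nothing later overlaps Felix either.
Hannah starts exactly when Aoife ends (back-to-back, no overlap), so nothing later overlaps Aoife either.
Marcus starts after Hannah ends.

no overlapping pairs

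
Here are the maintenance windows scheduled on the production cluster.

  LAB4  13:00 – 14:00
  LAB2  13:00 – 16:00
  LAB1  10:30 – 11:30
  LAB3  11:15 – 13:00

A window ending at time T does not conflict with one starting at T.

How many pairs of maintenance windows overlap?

2

Two intervals overlap when each starts before the other ends.
Sorted by start: LAB1, LAB3, LAB2, LAB4.
LAB3 starts before LAB1 ends → LAB1 and LAB3 overlap.
LAB2 starts after LAB1 ends, so nothing later overlaps LAB1 either.
LAB2 starts exactly when LAB3 ends (back-to-back, no overlap), so nothing later overlaps LAB3 either.
LAB4 starts before LAB2 ends → LAB2 and LAB4 overlap.
Overlapping pairs: LAB1 & LAB3, LAB2 & LAB4 — 2 in total.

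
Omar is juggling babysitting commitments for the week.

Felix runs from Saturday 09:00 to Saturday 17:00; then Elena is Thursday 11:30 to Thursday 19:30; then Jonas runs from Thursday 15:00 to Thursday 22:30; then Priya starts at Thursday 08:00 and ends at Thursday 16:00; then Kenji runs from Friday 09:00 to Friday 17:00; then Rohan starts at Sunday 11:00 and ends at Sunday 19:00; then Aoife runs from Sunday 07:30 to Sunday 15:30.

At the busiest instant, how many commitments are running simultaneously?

Walk through starts and ends in time order (an end at T is processed before a start at T):
Thursday 08:00 start Priya → 1
Thursday 11:30 start Elena → 2
Thursday 15:00 start Jonas → 3
Thursday 16:00 end Priya → 2
Thursday 19:30 end Elena → 1
Thursday 22:30 end Jonas → 0
Friday 09:00 start Kenji → 1
Friday 17:00 end Kenji → 0
Saturday 09:00 start Felix → 1
Saturday 17:00 end Felix → 0
Sunday 07:30 start Aoife → 1
Sunday 11:00 start Rohan → 2
Sunday 15:30 end Aoife → 1
Sunday 19:00 end Rohan → 0
Peak is 3, at Thursday 15:00 (Elena, Jonas, Priya).

3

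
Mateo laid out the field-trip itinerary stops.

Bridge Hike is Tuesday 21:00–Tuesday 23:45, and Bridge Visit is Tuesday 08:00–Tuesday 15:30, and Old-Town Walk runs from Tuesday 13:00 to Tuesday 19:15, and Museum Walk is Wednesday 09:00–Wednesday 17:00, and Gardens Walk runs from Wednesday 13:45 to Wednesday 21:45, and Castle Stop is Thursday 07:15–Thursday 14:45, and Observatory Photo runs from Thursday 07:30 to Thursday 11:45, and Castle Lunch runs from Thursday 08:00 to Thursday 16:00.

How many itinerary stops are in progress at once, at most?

Sweep the timeline, counting +1 at each start and −1 at each end (ends before starts at a tie):
Tuesday 08:00 start Bridge Visit → 1
Tuesday 13:00 start Old-Town Walk → 2
Tuesday 15:30 end Bridge Visit → 1
Tuesday 19:15 end Old-Town Walk → 0
Tuesday 21:00 start Bridge Hike → 1
Tuesday 23:45 end Bridge Hike → 0
Wednesday 09:00 start Museum Walk → 1
Wednesday 13:45 start Gardens Walk → 2
Wednesday 17:00 end Museum Walk → 1
Wednesday 21:45 end Gardens Walk → 0
Thursday 07:15 start Castle Stop → 1
Thursday 07:30 start Observatory Photo → 2
Thursday 08:00 start Castle Lunch → 3
Thursday 11:45 end Observatory Photo → 2
Thursday 14:45 end Castle Stop → 1
Thursday 16:00 end Castle Lunch → 0
Peak is 3, at Thursday 08:00 (Castle Lunch, Castle Stop, Observatory Photo).

3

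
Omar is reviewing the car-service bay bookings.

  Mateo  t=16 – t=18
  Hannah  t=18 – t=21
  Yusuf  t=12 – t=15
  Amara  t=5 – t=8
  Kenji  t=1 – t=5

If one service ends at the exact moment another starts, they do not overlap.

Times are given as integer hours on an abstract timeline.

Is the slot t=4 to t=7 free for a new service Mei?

Kenji: starts t=1 before Mei ends t=7, and ends t=5 after Mei starts t=4 → overlap.
Amara: starts t=5 before Mei ends t=7, and ends t=8 after Mei starts t=4 → overlap.
Yusuf: starts t=12 at or after Mei ends t=7 → clear.
Mateo: starts t=16 at or after Mei ends t=7 → clear.
Hannah: starts t=18 at or after Mei ends t=7 → clear.
Mei overlaps Amara, Kenji.

No — it overlaps Amara, Kenji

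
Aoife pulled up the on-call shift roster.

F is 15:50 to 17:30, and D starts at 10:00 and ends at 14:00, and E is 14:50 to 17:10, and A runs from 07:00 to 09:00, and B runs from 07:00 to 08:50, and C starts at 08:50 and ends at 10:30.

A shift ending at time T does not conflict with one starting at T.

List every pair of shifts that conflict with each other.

A & B, A & C, C & D, E & F

Sorted by start: A, B, C, D, E, F.
B starts before A ends → A and B overlap.
C starts before A ends → A and C overlap.
D starts after A ends, so A has no further overlaps.
C starts exactly when B ends (back-to-back, no overlap), so B has no further overlaps.
D starts before C ends → C and D overlap.
E starts after C ends, so C has no further overlaps.
E starts after D ends, so D has no further overlaps.
F starts before E ends → E and F overlap.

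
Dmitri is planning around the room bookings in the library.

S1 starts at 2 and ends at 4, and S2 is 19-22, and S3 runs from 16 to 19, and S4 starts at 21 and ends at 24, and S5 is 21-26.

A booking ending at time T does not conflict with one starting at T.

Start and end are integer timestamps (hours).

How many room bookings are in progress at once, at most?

Walk through starts and ends in time order (an end at T is processed before a start at T):
2 start S1 → 1
4 end S1 → 0
16 start S3 → 1
19 end S3 → 0
19 start S2 → 1
21 start S4 → 2
21 start S5 → 3
22 end S2 → 2
24 end S4 → 1
26 end S5 → 0
Peak is 3, at 21 (S2, S4, S5).

3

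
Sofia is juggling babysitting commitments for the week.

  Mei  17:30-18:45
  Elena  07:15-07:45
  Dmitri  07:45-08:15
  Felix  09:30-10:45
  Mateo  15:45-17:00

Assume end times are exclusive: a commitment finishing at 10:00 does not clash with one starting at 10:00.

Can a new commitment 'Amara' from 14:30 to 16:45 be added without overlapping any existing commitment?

No — it overlaps Mateo

Elena: ends 07:45 at or before Amara starts 14:30 → clear.
Dmitri: ends 08:15 at or before Amara starts 14:30 → clear.
Felix: ends 10:45 at or before Amara starts 14:30 → clear.
Mateo: starts 15:45 before Amara ends 16:45, and ends 17:00 after Amara starts 14:30 → overlap.
Mei: starts 17:30 at or after Amara ends 16:45 → clear.
Amara overlaps Mateo.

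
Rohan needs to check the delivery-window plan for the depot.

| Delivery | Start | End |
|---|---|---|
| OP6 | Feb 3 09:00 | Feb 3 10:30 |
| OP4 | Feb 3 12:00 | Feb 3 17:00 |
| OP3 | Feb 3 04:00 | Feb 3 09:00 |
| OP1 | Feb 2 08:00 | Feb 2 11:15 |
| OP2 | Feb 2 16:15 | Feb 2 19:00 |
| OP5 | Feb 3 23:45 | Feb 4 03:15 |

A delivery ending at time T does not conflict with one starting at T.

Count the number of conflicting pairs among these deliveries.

Check each pair: they overlap iff neither finishes before the other starts.
Sorted by start: OP1, OP2, OP3, OP6, OP4, OP5.
OP2 starts after OP1 ends; OP1 is clear from here.
OP3 starts after OP2 ends; OP2 is clear from here.
OP6 starts exactly when OP3 ends (back-to-back, no overlap); OP3 is clear from here.
OP4 starts after OP6 ends; OP6 is clear from here.
OP5 starts after OP4 ends.
No pair overlaps.

0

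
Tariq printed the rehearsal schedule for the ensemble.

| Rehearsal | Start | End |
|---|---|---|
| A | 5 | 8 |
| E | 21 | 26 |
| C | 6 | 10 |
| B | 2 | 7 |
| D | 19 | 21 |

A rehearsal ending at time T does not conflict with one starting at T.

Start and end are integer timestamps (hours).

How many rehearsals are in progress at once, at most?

3

Walk through starts and ends in time order (an end at T is processed before a start at T):
2 start B → 1
5 start A → 2
6 start C → 3
7 end B → 2
8 end A → 1
10 end C → 0
19 start D → 1
21 end D → 0
21 start E → 1
26 end E → 0
Peak is 3, at 6 (A, B, C).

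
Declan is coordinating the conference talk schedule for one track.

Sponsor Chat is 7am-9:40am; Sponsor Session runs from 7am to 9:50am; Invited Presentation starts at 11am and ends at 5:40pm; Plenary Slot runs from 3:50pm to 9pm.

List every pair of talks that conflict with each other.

Invited Presentation & Plenary Slot, Sponsor Chat & Sponsor Session

Sorted by start: Sponsor Chat, Sponsor Session, Invited Presentation, Plenary Slot.
Sponsor Session starts before Sponsor Chat ends → Sponsor Chat and Sponsor Session overlap.
Invited Presentation starts after Sponsor Chat ends, so nothing later overlaps Sponsor Chat either.
Invited Presentation starts after Sponsor Session ends, so nothing later overlaps Sponsor Session either.
Plenary Slot starts before Invited Presentation ends → Invited Presentation and Plenary Slot overlap.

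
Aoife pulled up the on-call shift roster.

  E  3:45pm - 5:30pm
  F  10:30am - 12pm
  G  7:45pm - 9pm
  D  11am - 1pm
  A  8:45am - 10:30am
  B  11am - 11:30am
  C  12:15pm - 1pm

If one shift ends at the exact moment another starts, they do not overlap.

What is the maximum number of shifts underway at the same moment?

Walk through starts and ends in time order (an end at T is processed before a start at T):
8:45am start A → 1
10:30am end A → 0
10:30am start F → 1
11am start B → 2
11am start D → 3
11:30am end B → 2
12pm end F → 1
12:15pm start C → 2
1pm end C → 1
1pm end D → 0
3:45pm start E → 1
5:30pm end E → 0
7:45pm start G → 1
9pm end G → 0
Peak is 3, at 11am (B, D, F).

3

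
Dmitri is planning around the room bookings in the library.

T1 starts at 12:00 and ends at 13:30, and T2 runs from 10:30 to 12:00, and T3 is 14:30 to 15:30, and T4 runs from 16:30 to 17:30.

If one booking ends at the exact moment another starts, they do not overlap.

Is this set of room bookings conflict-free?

Check each pair: they overlap iff neither finishes before the other starts.
Sorted by start: T2, T1, T3, T4.
T1 starts exactly when T2 ends (back-to-back, no overlap); T2 is clear from here.
T3 starts after T1 ends; T1 is clear from here.
T4 starts after T3 ends.
Every pair is clear; the schedule has no overlaps.

Yes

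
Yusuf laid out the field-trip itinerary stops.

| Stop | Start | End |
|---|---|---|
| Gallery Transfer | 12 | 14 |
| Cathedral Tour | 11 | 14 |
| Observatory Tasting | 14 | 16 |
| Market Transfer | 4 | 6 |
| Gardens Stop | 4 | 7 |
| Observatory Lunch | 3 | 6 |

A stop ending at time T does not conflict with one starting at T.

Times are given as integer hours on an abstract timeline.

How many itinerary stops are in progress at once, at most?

3

Walk through starts and ends in time order (an end at T is processed before a start at T):
3 start Observatory Lunch → 1
4 start Gardens Stop → 2
4 start Market Transfer → 3
6 end Market Transfer → 2
6 end Observatory Lunch → 1
7 end Gardens Stop → 0
11 start Cathedral Tour → 1
12 start Gallery Transfer → 2
14 end Cathedral Tour → 1
14 end Gallery Transfer → 0
14 start Observatory Tasting → 1
16 end Observatory Tasting → 0
Peak is 3, at 4 (Gardens Stop, Market Transfer, Observatory Lunch).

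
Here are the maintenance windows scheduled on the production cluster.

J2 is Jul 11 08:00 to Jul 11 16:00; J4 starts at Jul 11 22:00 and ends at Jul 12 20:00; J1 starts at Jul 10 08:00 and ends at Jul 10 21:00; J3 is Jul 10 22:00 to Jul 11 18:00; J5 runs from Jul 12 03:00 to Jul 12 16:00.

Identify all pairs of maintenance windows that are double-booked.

Two intervals overlap when each starts before the other ends.
Sorted by start: J1, J3, J2, J4, J5.
J3 starts after J1 ends; J1 is clear from here.
J2 starts before J3 ends → J3 and J2 overlap.
J4 starts after J3 ends; J3 is clear from here.
J4 starts after J2 ends; J2 is clear from here.
J5 starts before J4 ends → J4 and J5 overlap.

J2 & J3, J4 & J5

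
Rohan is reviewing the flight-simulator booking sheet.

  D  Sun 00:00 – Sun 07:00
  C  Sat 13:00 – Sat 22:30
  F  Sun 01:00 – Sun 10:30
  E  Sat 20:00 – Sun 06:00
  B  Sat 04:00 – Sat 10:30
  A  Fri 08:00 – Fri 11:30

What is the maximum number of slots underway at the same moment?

Sweep the timeline, counting +1 at each start and −1 at each end (ends before starts at a tie):
Fri 08:00 start A → 1
Fri 11:30 end A → 0
Sat 04:00 start B → 1
Sat 10:30 end B → 0
Sat 13:00 start C → 1
Sat 20:00 start E → 2
Sat 22:30 end C → 1
Sun 00:00 start D → 2
Sun 01:00 start F → 3
Sun 06:00 end E → 2
Sun 07:00 end D → 1
Sun 10:30 end F → 0
Peak is 3, at Sun 01:00 (D, E, F).

3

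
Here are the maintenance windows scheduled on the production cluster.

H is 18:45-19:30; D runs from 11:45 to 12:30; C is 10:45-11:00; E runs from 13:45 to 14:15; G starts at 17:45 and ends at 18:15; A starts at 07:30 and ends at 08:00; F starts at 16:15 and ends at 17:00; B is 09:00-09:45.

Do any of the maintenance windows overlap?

No

Check each pair: they overlap iff neither finishes before the other starts.
Sorted by start: A, B, C, D, E, F, G, H.
B starts after A ends; A is clear from here.
C starts after B ends; B is clear from here.
D starts after C ends; C is clear from here.
E starts after D ends; D is clear from here.
F starts after E ends; E is clear from here.
G starts after F ends; F is clear from here.
H starts after G ends.
Every pair is clear; the schedule has no overlaps.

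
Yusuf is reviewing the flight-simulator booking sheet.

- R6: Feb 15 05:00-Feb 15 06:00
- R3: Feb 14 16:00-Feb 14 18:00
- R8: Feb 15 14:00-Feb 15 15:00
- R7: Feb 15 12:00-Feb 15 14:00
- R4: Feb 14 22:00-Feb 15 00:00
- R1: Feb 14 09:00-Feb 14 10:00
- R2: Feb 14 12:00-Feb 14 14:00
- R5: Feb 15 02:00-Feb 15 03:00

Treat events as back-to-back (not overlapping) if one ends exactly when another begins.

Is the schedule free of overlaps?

Yes

Sorted by start: R1, R2, R3, R4, R5, R6, R7, R8.
R2 starts after R1 ends — done with R1.
R3 starts after R2 ends — done with R2.
R4 starts after R3 ends — done with R3.
R5 starts after R4 ends — done with R4.
R6 starts after R5 ends — done with R5.
R7 starts after R6 ends — done with R6.
R8 starts exactly when R7 ends (back-to-back, no overlap).
Every pair is clear; the schedule has no overlaps.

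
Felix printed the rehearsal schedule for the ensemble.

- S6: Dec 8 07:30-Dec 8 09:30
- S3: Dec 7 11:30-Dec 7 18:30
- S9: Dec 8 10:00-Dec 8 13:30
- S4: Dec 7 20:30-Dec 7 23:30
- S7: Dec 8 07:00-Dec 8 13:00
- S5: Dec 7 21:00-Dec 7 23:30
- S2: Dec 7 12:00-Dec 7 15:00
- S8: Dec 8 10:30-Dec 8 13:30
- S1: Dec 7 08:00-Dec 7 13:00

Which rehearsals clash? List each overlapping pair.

S1 & S2, S1 & S3, S2 & S3, S4 & S5, S6 & S7, S7 & S8, S7 & S9, S8 & S9

Sorted by start: S1, S3, S2, S4, S5, S7, S6, S9, S8.
S3 starts before S1 ends → S1 and S3 overlap.
S2 starts before S1 ends → S1 and S2 overlap.
S4 starts after S1 ends; S1 is clear from here.
S2 starts before S3 ends → S3 and S2 overlap.
S4 starts after S3 ends; S3 is clear from here.
S4 starts after S2 ends; S2 is clear from here.
S5 starts before S4 ends → S4 and S5 overlap.
S7 starts after S4 ends; S4 is clear from here.
S7 starts after S5 ends; S5 is clear from here.
S6 starts before S7 ends → S7 and S6 overlap.
S9 starts before S7 ends → S7 and S9 overlap.
S8 starts before S7 ends → S7 and S8 overlap.
S9 starts after S6 ends; S6 is clear from here.
S8 starts before S9 ends → S9 and S8 overlap.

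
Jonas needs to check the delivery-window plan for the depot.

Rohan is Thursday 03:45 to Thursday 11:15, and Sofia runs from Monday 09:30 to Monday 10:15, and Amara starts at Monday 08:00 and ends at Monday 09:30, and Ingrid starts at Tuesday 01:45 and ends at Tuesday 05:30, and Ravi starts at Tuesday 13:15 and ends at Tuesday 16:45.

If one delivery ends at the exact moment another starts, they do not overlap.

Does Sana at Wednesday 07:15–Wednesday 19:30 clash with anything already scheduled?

No — it doesn't clash with anything

Amara: ends Monday 09:30 at or before Sana starts Wednesday 07:15 → clear.
Sofia: ends Monday 10:15 at or before Sana starts Wednesday 07:15 → clear.
Ingrid: ends Tuesday 05:30 at or before Sana starts Wednesday 07:15 → clear.
Ravi: ends Tuesday 16:45 at or before Sana starts Wednesday 07:15 → clear.
Rohan: starts Thursday 03:45 at or after Sana ends Wednesday 19:30 → clear.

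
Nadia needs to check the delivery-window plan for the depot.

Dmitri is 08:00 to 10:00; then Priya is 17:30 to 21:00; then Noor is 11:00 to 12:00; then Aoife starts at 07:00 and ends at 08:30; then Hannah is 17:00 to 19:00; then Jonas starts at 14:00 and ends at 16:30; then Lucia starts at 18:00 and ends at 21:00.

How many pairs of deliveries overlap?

Check each pair: they overlap iff neither finishes before the other starts.
Sorted by start: Aoife, Dmitri, Noor, Jonas, Hannah, Priya, Lucia.
Dmitri starts before Aoife ends → Aoife and Dmitri overlap.
Noor starts after Aoife ends, so nothing later overlaps Aoife either.
Noor starts after Dmitri ends, so nothing later overlaps Dmitri either.
Jonas starts after Noor ends, so nothing later overlaps Noor either.
Hannah starts after Jonas ends, so nothing later overlaps Jonas either.
Priya starts before Hannah ends → Hannah and Priya overlap.
Lucia starts before Hannah ends → Hannah and Lucia overlap.
Lucia starts before Priya ends → Priya and Lucia overlap.
Overlapping pairs: Aoife & Dmitri, Hannah & Lucia, Hannah & Priya, Lucia & Priya — 4 in total.

4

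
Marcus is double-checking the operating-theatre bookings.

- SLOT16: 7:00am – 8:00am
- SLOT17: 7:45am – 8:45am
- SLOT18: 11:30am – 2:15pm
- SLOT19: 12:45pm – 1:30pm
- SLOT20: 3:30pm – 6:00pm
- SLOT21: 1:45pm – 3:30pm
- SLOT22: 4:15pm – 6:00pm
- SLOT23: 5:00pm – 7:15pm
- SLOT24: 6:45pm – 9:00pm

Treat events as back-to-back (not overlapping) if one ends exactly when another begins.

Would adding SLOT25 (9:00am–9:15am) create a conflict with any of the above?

No — it doesn't clash with anything

SLOT16: ends 8:00am at or before SLOT25 starts 9:00am → clear.
SLOT17: ends 8:45am at or before SLOT25 starts 9:00am → clear.
SLOT18: starts 11:30am at or after SLOT25 ends 9:15am → clear.
SLOT19: starts 12:45pm at or after SLOT25 ends 9:15am → clear.
SLOT21: starts 1:45pm at or after SLOT25 ends 9:15am → clear.
SLOT20: starts 3:30pm at or after SLOT25 ends 9:15am → clear.
SLOT22: starts 4:15pm at or after SLOT25 ends 9:15am → clear.
SLOT23: starts 5:00pm at or after SLOT25 ends 9:15am → clear.
SLOT24: starts 6:45pm at or after SLOT25 ends 9:15am → clear.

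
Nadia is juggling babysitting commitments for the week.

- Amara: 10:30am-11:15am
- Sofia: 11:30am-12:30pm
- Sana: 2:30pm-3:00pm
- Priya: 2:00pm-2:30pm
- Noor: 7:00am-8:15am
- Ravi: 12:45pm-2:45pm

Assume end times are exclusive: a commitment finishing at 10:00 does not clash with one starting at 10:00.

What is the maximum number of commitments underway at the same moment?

Sort all start/end points and keep a running count:
7:00am start Noor → 1
8:15am end Noor → 0
10:30am start Amara → 1
11:15am end Amara → 0
11:30am start Sofia → 1
12:30pm end Sofia → 0
12:45pm start Ravi → 1
2:00pm start Priya → 2
2:30pm end Priya → 1
2:30pm start Sana → 2
2:45pm end Ravi → 1
3:00pm end Sana → 0
Peak is 2, at 2:00pm (Priya, Ravi).

2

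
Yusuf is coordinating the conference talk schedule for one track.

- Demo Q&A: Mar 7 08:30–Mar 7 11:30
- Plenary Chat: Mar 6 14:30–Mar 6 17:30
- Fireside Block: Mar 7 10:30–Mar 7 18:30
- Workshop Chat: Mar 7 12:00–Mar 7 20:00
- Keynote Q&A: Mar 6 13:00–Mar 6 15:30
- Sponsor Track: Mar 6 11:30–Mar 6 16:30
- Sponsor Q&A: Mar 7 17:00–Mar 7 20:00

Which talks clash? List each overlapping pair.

Sorted by start: Sponsor Track, Keynote Q&A, Plenary Chat, Demo Q&A, Fireside Block, Workshop Chat, Sponsor Q&A.
Keynote Q&A starts before Sponsor Track ends → Sponsor Track and Keynote Q&A overlap.
Plenary Chat starts before Sponsor Track ends → Sponsor Track and Plenary Chat overlap.
Demo Q&A starts after Sponsor Track ends, so nothing later overlaps Sponsor Track either.
Plenary Chat starts before Keynote Q&A ends → Keynote Q&A and Plenary Chat overlap.
Demo Q&A starts after Keynote Q&A ends, so nothing later overlaps Keynote Q&A either.
Demo Q&A starts after Plenary Chat ends, so nothing later overlaps Plenary Chat either.
Fireside Block starts before Demo Q&A ends → Demo Q&A and Fireside Block overlap.
Workshop Chat starts after Demo Q&A ends, so nothing later overlaps Demo Q&A either.
Workshop Chat starts before Fireside Block ends → Fireside Block and Workshop Chat overlap.
Sponsor Q&A starts before Fireside Block ends → Fireside Block and Sponsor Q&A overlap.
Sponsor Q&A starts before Workshop Chat ends → Workshop Chat and Sponsor Q&A overlap.

Demo Q&A & Fireside Block, Fireside Block & Sponsor Q&A, Fireside Block & Workshop Chat, Keynote Q&A & Plenary Chat, Keynote Q&A & Sponsor Track, Plenary Chat & Sponsor Track, Sponsor Q&A & Workshop Chat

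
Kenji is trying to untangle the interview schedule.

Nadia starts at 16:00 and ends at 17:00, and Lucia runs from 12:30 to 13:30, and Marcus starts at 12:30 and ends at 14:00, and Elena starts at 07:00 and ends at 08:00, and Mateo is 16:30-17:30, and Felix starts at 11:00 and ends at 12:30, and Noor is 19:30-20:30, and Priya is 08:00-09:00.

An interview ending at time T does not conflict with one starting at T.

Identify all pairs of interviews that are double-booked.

Lucia & Marcus, Mateo & Nadia

Sorted by start: Elena, Priya, Felix, Marcus, Lucia, Nadia, Mateo, Noor.
Priya starts exactly when Elena ends (back-to-back, no overlap) — done with Elena.
Felix starts after Priya ends — done with Priya.
Marcus starts exactly when Felix ends (back-to-back, no overlap) — done with Felix.
Lucia starts before Marcus ends → Marcus and Lucia overlap.
Nadia starts after Marcus ends — done with Marcus.
Nadia starts after Lucia ends — done with Lucia.
Mateo starts before Nadia ends → Nadia and Mateo overlap.
Noor starts after Nadia ends.
Noor starts after Mateo ends.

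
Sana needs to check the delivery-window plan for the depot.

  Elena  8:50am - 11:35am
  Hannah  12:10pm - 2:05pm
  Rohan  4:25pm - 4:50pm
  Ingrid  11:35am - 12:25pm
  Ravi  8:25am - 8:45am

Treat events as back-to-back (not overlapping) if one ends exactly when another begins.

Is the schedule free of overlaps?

Two intervals overlap when each starts before the other ends.
Sorted by start: Ravi, Elena, Ingrid, Hannah, Rohan.
Elena starts after Ravi ends; Ravi is clear from here.
Ingrid starts exactly when Elena ends (back-to-back, no overlap); Elena is clear from here.
Hannah starts before Ingrid ends → Ingrid and Hannah overlap.
That's a conflict, so the schedule is not conflict-free.

No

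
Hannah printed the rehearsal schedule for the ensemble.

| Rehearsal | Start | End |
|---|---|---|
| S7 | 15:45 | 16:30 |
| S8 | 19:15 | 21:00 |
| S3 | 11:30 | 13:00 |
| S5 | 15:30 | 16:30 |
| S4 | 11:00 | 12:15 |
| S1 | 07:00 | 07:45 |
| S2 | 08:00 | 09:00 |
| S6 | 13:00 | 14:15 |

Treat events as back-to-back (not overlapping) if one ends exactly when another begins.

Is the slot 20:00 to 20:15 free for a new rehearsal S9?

No — it overlaps S8

S1: ends 07:45 at or before S9 starts 20:00 → clear.
S2: ends 09:00 at or before S9 starts 20:00 → clear.
S4: ends 12:15 at or before S9 starts 20:00 → clear.
S3: ends 13:00 at or before S9 starts 20:00 → clear.
S6: ends 14:15 at or before S9 starts 20:00 → clear.
S5: ends 16:30 at or before S9 starts 20:00 → clear.
S7: ends 16:30 at or before S9 starts 20:00 → clear.
S8: starts 19:15 before S9 ends 20:15, and ends 21:00 after S9 starts 20:00 → overlap.
S9 overlaps S8.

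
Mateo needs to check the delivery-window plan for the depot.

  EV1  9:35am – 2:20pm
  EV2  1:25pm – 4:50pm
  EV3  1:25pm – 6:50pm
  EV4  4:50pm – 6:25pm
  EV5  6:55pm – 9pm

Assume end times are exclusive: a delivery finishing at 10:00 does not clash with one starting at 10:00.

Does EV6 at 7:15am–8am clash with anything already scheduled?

EV1: starts 9:35am at or after EV6 ends 8am → clear.
EV2: starts 1:25pm at or after EV6 ends 8am → clear.
EV3: starts 1:25pm at or after EV6 ends 8am → clear.
EV4: starts 4:50pm at or after EV6 ends 8am → clear.
EV5: starts 6:55pm at or after EV6 ends 8am → clear.

No — it doesn't clash with anything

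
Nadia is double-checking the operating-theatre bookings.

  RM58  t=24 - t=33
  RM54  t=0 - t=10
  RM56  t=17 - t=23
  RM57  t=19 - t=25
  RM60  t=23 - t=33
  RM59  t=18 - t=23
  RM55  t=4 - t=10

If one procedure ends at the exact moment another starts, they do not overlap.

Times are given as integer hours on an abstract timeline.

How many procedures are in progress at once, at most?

3

Sweep the timeline, counting +1 at each start and −1 at each end (ends before starts at a tie):
t=0 start RM54 → 1
t=4 start RM55 → 2
t=10 end RM54 → 1
t=10 end RM55 → 0
t=17 start RM56 → 1
t=18 start RM59 → 2
t=19 start RM57 → 3
t=23 end RM56 → 2
t=23 end RM59 → 1
t=23 start RM60 → 2
t=24 start RM58 → 3
t=25 end RM57 → 2
t=33 end RM58 → 1
t=33 end RM60 → 0
Peak is 3, at t=19 (RM56, RM57, RM59).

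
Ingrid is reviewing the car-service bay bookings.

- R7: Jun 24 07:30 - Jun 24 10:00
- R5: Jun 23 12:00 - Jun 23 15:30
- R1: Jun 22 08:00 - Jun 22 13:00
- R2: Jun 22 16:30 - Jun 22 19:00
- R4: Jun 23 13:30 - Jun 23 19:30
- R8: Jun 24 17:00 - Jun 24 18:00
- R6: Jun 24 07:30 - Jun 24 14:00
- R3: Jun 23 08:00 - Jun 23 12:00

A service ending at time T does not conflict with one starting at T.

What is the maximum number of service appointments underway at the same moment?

2

Walk through starts and ends in time order (an end at T is processed before a start at T):
Jun 22 08:00 start R1 → 1
Jun 22 13:00 end R1 → 0
Jun 22 16:30 start R2 → 1
Jun 22 19:00 end R2 → 0
Jun 23 08:00 start R3 → 1
Jun 23 12:00 end R3 → 0
Jun 23 12:00 start R5 → 1
Jun 23 13:30 start R4 → 2
Jun 23 15:30 end R5 → 1
Jun 23 19:30 end R4 → 0
Jun 24 07:30 start R6 → 1
Jun 24 07:30 start R7 → 2
Jun 24 10:00 end R7 → 1
Jun 24 14:00 end R6 → 0
Jun 24 17:00 start R8 → 1
Jun 24 18:00 end R8 → 0
Peak is 2, at Jun 23 13:30 (R4, R5).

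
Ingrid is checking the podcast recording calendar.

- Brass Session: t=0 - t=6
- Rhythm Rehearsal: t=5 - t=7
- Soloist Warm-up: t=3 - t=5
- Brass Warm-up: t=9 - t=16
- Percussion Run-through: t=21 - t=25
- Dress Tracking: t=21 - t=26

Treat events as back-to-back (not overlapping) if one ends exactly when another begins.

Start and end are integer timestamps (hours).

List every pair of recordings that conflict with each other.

Brass Session & Rhythm Rehearsal, Brass Session & Soloist Warm-up, Dress Tracking & Percussion Run-through

Sorted by start: Brass Session, Soloist Warm-up, Rhythm Rehearsal, Brass Warm-up, Percussion Run-through, Dress Tracking.
Soloist Warm-up starts before Brass Session ends → Brass Session and Soloist Warm-up overlap.
Rhythm Rehearsal starts before Brass Session ends → Brass Session and Rhythm Rehearsal overlap.
Brass Warm-up starts after Brass Session ends; Brass Session is clear from here.
Rhythm Rehearsal starts exactly when Soloist Warm-up ends (back-to-back, no overlap); Soloist Warm-up is clear from here.
Brass Warm-up starts after Rhythm Rehearsal ends; Rhythm Rehearsal is clear from here.
Percussion Run-through starts after Brass Warm-up ends; Brass Warm-up is clear from here.
Dress Tracking starts before Percussion Run-through ends → Percussion Run-through and Dress Tracking overlap.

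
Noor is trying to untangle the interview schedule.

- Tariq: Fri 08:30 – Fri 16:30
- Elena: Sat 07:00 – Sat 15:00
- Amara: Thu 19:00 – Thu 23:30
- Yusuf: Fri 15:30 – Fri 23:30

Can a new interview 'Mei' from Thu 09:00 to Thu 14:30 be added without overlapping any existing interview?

Yes — the slot is free

Amara: starts Thu 19:00 at or after Mei ends Thu 14:30 → clear.
Tariq: starts Fri 08:30 at or after Mei ends Thu 14:30 → clear.
Yusuf: starts Fri 15:30 at or after Mei ends Thu 14:30 → clear.
Elena: starts Sat 07:00 at or after Mei ends Thu 14:30 → clear.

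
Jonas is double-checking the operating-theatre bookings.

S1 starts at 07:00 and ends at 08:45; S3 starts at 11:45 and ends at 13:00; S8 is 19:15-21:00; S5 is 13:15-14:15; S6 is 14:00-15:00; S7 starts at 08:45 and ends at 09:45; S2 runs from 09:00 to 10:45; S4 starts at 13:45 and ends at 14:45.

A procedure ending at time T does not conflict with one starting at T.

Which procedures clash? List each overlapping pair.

S2 & S7, S4 & S5, S4 & S6, S5 & S6

Sorted by start: S1, S7, S2, S3, S5, S4, S6, S8.
S7 starts exactly when S1 ends (back-to-back, no overlap), so nothing later overlaps S1 either.
S2 starts before S7 ends → S7 and S2 overlap.
S3 starts after S7 ends, so nothing later overlaps S7 either.
S3 starts after S2 ends, so nothing later overlaps S2 either.
S5 starts after S3 ends, so nothing later overlaps S3 either.
S4 starts before S5 ends → S5 and S4 overlap.
S6 starts before S5 ends → S5 and S6 overlap.
S8 starts after S5 ends.
S6 starts before S4 ends → S4 and S6 overlap.
S8 starts after S4 ends.
S8 starts after S6 ends.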